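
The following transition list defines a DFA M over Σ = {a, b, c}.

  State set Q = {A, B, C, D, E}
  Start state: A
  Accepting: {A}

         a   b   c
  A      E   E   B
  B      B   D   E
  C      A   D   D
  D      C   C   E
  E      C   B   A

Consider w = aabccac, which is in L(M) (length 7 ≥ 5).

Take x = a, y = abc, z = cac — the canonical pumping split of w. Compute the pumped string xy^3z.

xy^3z = a·abc·abc·abc·cac = aabcabcabccac.
Reading y = abc takes M from E back to E, so after x·y·y·y the machine is still in E, and z then leads to the accepting state A. Hence aabcabcabccac ∈ L(M).

aabcabcabccac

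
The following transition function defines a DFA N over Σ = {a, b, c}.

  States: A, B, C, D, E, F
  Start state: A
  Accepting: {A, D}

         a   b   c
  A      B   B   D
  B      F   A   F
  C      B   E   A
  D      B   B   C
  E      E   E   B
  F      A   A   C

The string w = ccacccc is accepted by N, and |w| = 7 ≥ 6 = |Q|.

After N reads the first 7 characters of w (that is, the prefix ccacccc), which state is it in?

D

State sequence: A -c-> D -c-> C -a-> B -c-> F -c-> C -c-> A -c-> D

After reading 7 characters, N is in state D.
(This kind of state-tracing is the core of the pumping-lemma construction: with 6 states, pigeonhole forces a repeat within the first 6 steps.)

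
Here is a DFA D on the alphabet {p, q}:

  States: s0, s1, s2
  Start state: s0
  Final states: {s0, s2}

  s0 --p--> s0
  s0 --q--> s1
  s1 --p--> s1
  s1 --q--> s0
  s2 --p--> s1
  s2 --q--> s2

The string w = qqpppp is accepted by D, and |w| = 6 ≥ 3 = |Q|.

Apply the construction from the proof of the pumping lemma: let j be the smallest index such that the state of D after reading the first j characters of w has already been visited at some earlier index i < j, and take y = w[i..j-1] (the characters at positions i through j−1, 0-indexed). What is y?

Run of D on w = q q p p p p:
  step 0: s0  (start)
  step 1: s1  (read q: s0→s1)
  step 2: s0  (read q: s1→s0)   ← first repeat (s0 seen earlier)
  step 3: s0  (read p: s0→s0)
  step 4: s0  (read p: s0→s0)
  step 5: s0  (read p: s0→s0)
  step 6: s0  (read p: s0→s0)

So i = 0, j = 2, giving x = w[0:0] = ε, y = w[0:2] = qq, z = w[2:6] = pppp.
Check: |xy| = 2 ≤ 3 and |y| = 2 ≥ 1. Reading y takes D from s0 back to s0, so every xyⁱz is accepted.

qq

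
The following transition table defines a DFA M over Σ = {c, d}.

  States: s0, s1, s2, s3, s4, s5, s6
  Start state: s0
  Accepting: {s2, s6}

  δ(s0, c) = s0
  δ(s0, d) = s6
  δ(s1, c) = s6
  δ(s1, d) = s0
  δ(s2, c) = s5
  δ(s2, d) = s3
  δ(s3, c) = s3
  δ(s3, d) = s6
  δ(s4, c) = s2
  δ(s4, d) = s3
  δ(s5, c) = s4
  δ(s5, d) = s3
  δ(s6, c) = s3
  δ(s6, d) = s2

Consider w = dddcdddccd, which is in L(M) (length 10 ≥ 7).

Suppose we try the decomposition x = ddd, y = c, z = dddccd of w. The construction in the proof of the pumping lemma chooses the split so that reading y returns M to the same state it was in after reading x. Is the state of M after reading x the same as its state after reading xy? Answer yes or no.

yes

State sequence: s0 -d-> s6 -d-> s2 -d-> s3 -c-> s3

After x (step 3): s3. After xy (step 4): s3.
They match, so y = c drives M around a cycle from s3 back to itself; pumping y any number of times keeps M in s3 before reading z, and xyⁱz ∈ L(M) for every i ≥ 0.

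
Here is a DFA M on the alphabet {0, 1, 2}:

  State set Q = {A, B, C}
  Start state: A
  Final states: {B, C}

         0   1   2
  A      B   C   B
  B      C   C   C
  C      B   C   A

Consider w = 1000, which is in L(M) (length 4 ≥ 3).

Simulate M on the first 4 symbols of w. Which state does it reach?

B

Run of M on the first 4 characters of w = 1 0 0 0:
  step 0: A  (start)
  step 1: C  (read 1: A→C)
  step 2: B  (read 0: C→B)
  step 3: C  (read 0: B→C)
  step 4: B  (read 0: C→B)

After reading 4 characters, M is in state B.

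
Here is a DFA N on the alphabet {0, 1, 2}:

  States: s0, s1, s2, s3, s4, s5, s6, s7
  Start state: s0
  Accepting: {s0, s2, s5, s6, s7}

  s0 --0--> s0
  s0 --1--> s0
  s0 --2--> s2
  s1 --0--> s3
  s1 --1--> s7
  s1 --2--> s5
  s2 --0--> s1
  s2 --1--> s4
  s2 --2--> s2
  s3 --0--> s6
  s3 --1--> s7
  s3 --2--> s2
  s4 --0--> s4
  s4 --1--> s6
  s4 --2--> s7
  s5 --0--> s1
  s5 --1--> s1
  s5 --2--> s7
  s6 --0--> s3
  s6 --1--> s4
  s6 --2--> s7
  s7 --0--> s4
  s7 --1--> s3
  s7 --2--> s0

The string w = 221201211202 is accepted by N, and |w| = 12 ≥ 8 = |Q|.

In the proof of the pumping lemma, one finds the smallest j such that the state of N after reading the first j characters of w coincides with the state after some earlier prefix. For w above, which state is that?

State sequence: s0 -2-> s2 -2-> s2 -1-> s4 -2-> s7 -0-> s4 -1-> s6 -2-> s7 -1-> s3 -1-> s7 -2-> s0 -0-> s0 -2-> s2
First repeat at step 2: s2 was already visited.

The earliest repeat is at step j = 2: N is in s2, which it already visited at step i = 1.
The DFA has 8 states, so the proof of the pumping lemma guarantees a repeated state among the first 8+1 visited; the segment between the two visits is the pumpable y.

s2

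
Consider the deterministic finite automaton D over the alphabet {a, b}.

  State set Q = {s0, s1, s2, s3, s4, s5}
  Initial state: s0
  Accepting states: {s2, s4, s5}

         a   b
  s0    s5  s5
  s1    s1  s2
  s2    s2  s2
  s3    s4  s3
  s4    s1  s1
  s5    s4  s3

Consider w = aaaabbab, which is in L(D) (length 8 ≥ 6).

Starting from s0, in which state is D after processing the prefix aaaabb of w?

Run of D on the first 6 characters of w = a a a a b b:
  step 0: s0  (start)
  step 1: s5  (read a: s0→s5)
  step 2: s4  (read a: s5→s4)
  step 3: s1  (read a: s4→s1)
  step 4: s1  (read a: s1→s1)
  step 5: s2  (read b: s1→s2)
  step 6: s2  (read b: s2→s2)

After reading 6 characters, D is in state s2.
(This kind of state-tracing is the core of the pumping-lemma construction: with 6 states, pigeonhole forces a repeat within the first 6 steps.)

s2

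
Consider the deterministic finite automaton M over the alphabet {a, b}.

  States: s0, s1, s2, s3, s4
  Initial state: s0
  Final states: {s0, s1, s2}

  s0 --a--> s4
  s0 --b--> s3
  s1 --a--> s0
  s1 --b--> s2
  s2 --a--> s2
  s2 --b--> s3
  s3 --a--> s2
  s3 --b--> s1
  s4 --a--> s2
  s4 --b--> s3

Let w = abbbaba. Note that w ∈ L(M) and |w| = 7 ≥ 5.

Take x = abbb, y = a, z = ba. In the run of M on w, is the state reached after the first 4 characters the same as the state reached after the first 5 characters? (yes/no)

State sequence: s0 -a-> s4 -b-> s3 -b-> s1 -b-> s2 -a-> s2

After x (step 4): s2. After xy (step 5): s2.
They match, so y = a drives M around a cycle from s2 back to itself; pumping y any number of times keeps M in s2 before reading z, and xyⁱz ∈ L(M) for every i ≥ 0.

yes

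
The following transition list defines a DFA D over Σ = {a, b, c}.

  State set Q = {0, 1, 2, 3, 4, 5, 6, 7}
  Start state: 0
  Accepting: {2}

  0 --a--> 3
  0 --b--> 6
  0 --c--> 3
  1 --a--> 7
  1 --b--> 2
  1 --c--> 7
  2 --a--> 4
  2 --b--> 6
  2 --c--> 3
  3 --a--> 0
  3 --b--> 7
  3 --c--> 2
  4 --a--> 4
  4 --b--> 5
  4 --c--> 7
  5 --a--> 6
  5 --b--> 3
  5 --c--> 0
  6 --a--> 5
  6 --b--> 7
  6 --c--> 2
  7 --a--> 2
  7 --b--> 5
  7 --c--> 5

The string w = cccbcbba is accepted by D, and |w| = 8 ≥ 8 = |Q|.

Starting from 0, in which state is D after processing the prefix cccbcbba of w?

Run of D on the first 8 characters of w = c c c b c b b a:
  step 0: 0  (start)
  step 1: 3  (read c: 0→3)
  step 2: 2  (read c: 3→2)
  step 3: 3  (read c: 2→3)
  step 4: 7  (read b: 3→7)
  step 5: 5  (read c: 7→5)
  step 6: 3  (read b: 5→3)
  step 7: 7  (read b: 3→7)
  step 8: 2  (read a: 7→2)

After reading 8 characters, D is in state 2.

2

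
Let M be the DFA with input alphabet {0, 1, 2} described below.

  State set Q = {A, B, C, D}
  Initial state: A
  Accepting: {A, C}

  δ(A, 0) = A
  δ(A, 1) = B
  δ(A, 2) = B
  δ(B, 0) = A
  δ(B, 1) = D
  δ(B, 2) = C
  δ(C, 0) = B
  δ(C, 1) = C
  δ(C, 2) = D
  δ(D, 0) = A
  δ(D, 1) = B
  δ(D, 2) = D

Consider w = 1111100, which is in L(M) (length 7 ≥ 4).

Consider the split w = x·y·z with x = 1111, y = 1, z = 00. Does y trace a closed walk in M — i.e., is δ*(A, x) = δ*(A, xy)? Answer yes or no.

State sequence: A -1-> B -1-> D -1-> B -1-> D -1-> B

After x (step 4): D. After xy (step 5): B.
They differ (D ≠ B), so y is not a cycle from the state after x; this split is not the one the pumping-lemma construction produces, and pumping y need not keep the string in L(M).

no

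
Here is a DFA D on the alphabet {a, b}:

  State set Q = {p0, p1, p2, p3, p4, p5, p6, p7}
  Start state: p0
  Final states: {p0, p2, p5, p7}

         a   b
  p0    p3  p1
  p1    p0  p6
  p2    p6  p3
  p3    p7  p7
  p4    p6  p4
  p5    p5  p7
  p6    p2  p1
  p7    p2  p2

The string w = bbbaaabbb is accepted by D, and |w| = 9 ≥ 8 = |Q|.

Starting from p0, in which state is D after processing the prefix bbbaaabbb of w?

Run of D on the first 9 characters of w = b b b a a a b b b:
  step 0: p0  (start)
  step 1: p1  (read b: p0→p1)
  step 2: p6  (read b: p1→p6)
  step 3: p1  (read b: p6→p1)
  step 4: p0  (read a: p1→p0)
  step 5: p3  (read a: p0→p3)
  step 6: p7  (read a: p3→p7)
  step 7: p2  (read b: p7→p2)
  step 8: p3  (read b: p2→p3)
  step 9: p7  (read b: p3→p7)

After reading 9 characters, D is in state p7.
(This kind of state-tracing is the core of the pumping-lemma construction: with 8 states, pigeonhole forces a repeat within the first 8 steps.)

p7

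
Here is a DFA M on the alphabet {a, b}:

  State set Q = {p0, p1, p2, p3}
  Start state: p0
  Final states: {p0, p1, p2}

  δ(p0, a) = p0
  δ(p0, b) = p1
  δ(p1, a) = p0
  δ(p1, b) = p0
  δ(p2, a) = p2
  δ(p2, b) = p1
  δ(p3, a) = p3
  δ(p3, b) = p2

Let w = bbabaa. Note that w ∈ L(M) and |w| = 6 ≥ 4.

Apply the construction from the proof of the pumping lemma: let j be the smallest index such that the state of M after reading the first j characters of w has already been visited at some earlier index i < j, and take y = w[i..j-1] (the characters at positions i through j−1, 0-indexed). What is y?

bb

State sequence: p0 -b-> p1 -b-> p0 -a-> p0 -b-> p1 -a-> p0 -a-> p0
First repeat at step 2: p0 was already visited.

So i = 0, j = 2, giving x = w[0:0] = ε, y = w[0:2] = bb, z = w[2:6] = abaa.
Check: |xy| = 2 ≤ 4 and |y| = 2 ≥ 1. Reading y takes M from p0 back to p0, so every xyⁱz is accepted.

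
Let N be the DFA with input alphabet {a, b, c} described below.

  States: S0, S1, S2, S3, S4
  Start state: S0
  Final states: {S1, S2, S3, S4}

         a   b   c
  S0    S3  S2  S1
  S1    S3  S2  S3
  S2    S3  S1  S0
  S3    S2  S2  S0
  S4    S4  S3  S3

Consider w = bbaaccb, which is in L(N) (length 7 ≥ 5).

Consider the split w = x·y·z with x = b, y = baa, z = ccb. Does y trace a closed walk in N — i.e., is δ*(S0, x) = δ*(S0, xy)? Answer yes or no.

yes

State sequence: S0 -b-> S2 -b-> S1 -a-> S3 -a-> S2

After x (step 1): S2. After xy (step 4): S2.
They match, so y = baa drives N around a cycle from S2 back to itself; pumping y any number of times keeps N in S2 before reading z, and xyⁱz ∈ L(N) for every i ≥ 0.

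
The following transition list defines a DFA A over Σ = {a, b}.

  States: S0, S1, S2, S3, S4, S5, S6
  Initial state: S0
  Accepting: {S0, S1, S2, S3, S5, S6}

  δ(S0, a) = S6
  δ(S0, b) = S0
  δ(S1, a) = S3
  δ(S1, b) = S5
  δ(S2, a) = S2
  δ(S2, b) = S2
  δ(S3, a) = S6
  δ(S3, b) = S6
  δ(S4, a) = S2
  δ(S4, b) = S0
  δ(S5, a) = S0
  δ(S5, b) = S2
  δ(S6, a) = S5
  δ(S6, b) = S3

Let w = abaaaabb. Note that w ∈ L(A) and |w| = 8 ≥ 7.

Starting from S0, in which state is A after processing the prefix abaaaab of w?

S3

State sequence: S0 -a-> S6 -b-> S3 -a-> S6 -a-> S5 -a-> S0 -a-> S6 -b-> S3

After reading 7 characters, A is in state S3.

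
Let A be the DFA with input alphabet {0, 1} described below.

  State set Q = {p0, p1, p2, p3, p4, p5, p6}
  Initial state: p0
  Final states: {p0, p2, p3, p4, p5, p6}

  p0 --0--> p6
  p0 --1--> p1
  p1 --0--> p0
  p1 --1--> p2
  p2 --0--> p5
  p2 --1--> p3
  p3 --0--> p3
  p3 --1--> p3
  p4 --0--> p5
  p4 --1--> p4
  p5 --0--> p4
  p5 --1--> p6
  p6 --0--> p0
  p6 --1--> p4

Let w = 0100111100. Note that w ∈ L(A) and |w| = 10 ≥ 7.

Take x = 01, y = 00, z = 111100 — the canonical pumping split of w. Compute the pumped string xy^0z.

01111100

xy⁰z = xz = 01·111100 = 01111100.
Reading y = 00 takes A from p4 back to p4, so after x the machine is still in p4, and z then leads to the accepting state p4. Hence 01111100 ∈ L(A).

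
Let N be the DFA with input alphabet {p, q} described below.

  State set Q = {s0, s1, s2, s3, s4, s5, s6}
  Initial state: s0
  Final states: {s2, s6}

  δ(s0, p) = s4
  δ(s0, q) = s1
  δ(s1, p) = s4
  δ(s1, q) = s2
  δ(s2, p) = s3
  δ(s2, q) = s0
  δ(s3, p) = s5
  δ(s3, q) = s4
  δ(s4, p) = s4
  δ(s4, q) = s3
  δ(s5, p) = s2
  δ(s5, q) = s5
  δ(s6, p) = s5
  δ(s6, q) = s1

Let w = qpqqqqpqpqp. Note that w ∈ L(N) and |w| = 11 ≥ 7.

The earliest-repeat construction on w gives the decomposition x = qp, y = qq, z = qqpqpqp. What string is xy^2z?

qpqqqqqqpqpqp

xy^2z = qp·qq·qq·qqpqpqp = qpqqqqqqpqpqp.
Reading y = qq takes N from s4 back to s4, so after x·y·y the machine is still in s4, and z then leads to the accepting state s2. Hence qpqqqqqqpqpqp ∈ L(N).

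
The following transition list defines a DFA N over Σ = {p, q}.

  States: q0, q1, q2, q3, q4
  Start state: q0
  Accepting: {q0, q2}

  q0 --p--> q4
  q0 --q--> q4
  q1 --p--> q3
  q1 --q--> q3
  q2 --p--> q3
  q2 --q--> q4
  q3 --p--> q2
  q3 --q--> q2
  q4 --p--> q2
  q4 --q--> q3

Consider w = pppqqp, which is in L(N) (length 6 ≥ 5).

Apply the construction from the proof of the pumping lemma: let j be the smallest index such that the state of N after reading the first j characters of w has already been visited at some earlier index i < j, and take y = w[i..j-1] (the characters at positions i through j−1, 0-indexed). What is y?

pq

State sequence: q0 -p-> q4 -p-> q2 -p-> q3 -q-> q2 -q-> q4 -p-> q2
First repeat at step 4: q2 was already visited.

So i = 2, j = 4, giving x = w[0:2] = pp, y = w[2:4] = pq, z = w[4:6] = qp.
Check: |xy| = 4 ≤ 5 and |y| = 2 ≥ 1. Reading y takes N from q2 back to q2, so every xyⁱz is accepted.
With |Q| = 5, pigeonhole forces a state repeat no later than step 5; the substring read between the first and second visits to that state can be pumped.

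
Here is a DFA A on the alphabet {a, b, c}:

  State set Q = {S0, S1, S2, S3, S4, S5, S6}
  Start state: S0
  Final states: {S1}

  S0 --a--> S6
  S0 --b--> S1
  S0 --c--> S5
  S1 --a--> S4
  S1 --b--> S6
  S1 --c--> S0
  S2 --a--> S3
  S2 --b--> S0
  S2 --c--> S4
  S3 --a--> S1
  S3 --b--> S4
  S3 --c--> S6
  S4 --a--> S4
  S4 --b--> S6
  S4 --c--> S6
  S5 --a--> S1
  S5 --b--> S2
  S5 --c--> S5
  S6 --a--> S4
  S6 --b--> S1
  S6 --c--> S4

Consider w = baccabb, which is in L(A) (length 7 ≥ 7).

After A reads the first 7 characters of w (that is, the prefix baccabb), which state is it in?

S1

State sequence: S0 -b-> S1 -a-> S4 -c-> S6 -c-> S4 -a-> S4 -b-> S6 -b-> S1

After reading 7 characters, A is in state S1.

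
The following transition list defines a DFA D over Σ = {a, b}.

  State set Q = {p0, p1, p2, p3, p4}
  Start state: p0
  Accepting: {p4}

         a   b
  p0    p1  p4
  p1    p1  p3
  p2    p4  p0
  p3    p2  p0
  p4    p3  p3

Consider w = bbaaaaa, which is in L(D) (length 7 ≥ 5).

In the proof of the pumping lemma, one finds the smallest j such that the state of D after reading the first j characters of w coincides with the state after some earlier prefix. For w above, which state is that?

p4

Run of D on w = b b a a a a a:
  step 0: p0  (start)
  step 1: p4  (read b: p0→p4)
  step 2: p3  (read b: p4→p3)
  step 3: p2  (read a: p3→p2)
  step 4: p4  (read a: p2→p4)   ← first repeat (p4 seen earlier)
  step 5: p3  (read a: p4→p3)
  step 6: p2  (read a: p3→p2)
  step 7: p4  (read a: p2→p4)

The earliest repeat is at step j = 4: D is in p4, which it already visited at step i = 1.
The DFA has 5 states, so the proof of the pumping lemma guarantees a repeated state among the first 5+1 visited; the segment between the two visits is the pumpable y.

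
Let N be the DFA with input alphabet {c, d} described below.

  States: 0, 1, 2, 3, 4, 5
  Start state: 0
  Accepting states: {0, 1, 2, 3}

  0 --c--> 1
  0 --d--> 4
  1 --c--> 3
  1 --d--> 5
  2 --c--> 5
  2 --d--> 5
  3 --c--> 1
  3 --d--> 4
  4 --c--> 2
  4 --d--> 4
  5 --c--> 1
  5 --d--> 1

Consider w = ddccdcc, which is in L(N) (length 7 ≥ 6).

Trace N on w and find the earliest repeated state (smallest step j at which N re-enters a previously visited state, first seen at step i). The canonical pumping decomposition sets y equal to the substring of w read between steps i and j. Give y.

d

Run of N on w = d d c c d c c:
  step 0: 0  (start)
  step 1: 4  (read d: 0→4)
  step 2: 4  (read d: 4→4)   ← first repeat (4 seen earlier)
  step 3: 2  (read c: 4→2)
  step 4: 5  (read c: 2→5)
  step 5: 1  (read d: 5→1)
  step 6: 3  (read c: 1→3)
  step 7: 1  (read c: 3→1)

So i = 1, j = 2, giving x = w[0:1] = d, y = w[1:2] = d, z = w[2:7] = ccdcc.
Check: |xy| = 2 ≤ 6 and |y| = 1 ≥ 1. Reading y takes N from 4 back to 4, so every xyⁱz is accepted.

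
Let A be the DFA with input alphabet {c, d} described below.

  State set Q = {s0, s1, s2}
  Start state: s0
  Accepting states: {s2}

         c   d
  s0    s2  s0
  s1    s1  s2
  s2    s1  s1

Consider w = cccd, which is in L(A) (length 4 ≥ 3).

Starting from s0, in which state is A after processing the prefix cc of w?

s1

Run of A on the first 2 characters of w = c c:
  step 0: s0  (start)
  step 1: s2  (read c: s0→s2)
  step 2: s1  (read c: s2→s1)

After reading 2 characters, A is in state s1.
(This kind of state-tracing is the core of the pumping-lemma construction: with 3 states, pigeonhole forces a repeat within the first 3 steps.)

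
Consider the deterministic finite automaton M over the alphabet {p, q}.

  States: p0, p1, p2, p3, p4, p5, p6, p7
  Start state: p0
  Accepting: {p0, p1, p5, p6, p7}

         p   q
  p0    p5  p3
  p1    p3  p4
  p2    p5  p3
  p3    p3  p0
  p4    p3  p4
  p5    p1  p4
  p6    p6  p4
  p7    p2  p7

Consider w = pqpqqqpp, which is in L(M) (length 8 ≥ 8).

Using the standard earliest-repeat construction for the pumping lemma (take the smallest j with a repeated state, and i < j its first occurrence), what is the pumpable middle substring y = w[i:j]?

State sequence: p0 -p-> p5 -q-> p4 -p-> p3 -q-> p0 -q-> p3 -q-> p0 -p-> p5 -p-> p1
First repeat at step 4: p0 was already visited.

So i = 0, j = 4, giving x = w[0:0] = ε, y = w[0:4] = pqpq, z = w[4:8] = qqpp.
Check: |xy| = 4 ≤ 8 and |y| = 4 ≥ 1. Reading y takes M from p0 back to p0, so every xyⁱz is accepted.
Since M has 8 states, any run of length ≥ 8 visits 8+1 states, so by pigeonhole some state repeats within the first 8 steps — that repeat gives the pumpable loop.

pqpq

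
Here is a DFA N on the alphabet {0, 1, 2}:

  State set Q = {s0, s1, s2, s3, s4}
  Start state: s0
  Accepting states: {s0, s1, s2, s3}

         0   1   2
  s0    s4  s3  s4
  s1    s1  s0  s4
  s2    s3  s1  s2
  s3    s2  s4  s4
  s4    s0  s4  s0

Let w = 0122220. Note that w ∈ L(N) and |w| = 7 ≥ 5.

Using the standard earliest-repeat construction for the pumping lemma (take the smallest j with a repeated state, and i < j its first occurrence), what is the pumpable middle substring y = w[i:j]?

State sequence: s0 -0-> s4 -1-> s4 -2-> s0 -2-> s4 -2-> s0 -2-> s4 -0-> s0
First repeat at step 2: s4 was already visited.

So i = 1, j = 2, giving x = w[0:1] = 0, y = w[1:2] = 1, z = w[2:7] = 22220.
Check: |xy| = 2 ≤ 5 and |y| = 1 ≥ 1. Reading y takes N from s4 back to s4, so every xyⁱz is accepted.
The DFA has 5 states, so the proof of the pumping lemma guarantees a repeated state among the first 5+1 visited; the segment between the two visits is the pumpable y.

1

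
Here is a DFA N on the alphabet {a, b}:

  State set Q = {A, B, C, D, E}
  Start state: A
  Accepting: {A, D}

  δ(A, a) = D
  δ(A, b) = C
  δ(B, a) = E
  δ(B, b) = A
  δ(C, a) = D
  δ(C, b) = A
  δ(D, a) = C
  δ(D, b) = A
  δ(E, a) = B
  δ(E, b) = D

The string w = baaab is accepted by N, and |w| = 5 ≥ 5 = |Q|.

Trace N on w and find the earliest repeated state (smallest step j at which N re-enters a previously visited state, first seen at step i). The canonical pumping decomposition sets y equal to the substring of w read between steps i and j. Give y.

aa

Run of N on w = b a a a b:
  step 0: A  (start)
  step 1: C  (read b: A→C)
  step 2: D  (read a: C→D)
  step 3: C  (read a: D→C)   ← first repeat (C seen earlier)
  step 4: D  (read a: C→D)
  step 5: A  (read b: D→A)

So i = 1, j = 3, giving x = w[0:1] = b, y = w[1:3] = aa, z = w[3:5] = ab.
Check: |xy| = 3 ≤ 5 and |y| = 2 ≥ 1. Reading y takes N from C back to C, so every xyⁱz is accepted.
Pumping length from the standard proof: p = 5 (the number of states). The repeated state found above gives |xy| = j ≤ 5 and |y| = j − i ≥ 1.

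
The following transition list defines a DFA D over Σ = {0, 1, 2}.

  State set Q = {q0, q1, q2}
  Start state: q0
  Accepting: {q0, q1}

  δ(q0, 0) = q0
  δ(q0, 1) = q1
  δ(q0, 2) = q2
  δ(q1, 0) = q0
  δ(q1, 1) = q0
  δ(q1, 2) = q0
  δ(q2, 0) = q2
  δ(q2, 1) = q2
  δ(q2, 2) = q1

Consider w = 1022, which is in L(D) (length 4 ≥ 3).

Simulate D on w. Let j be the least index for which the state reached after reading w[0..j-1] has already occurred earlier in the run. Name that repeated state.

State sequence: q0 -1-> q1 -0-> q0 -2-> q2 -2-> q1
First repeat at step 2: q0 was already visited.

The earliest repeat is at step j = 2: D is in q0, which it already visited at step i = 0.
Pumping length from the standard proof: p = 3 (the number of states). The repeated state found above gives |xy| = j ≤ 3 and |y| = j − i ≥ 1.

q0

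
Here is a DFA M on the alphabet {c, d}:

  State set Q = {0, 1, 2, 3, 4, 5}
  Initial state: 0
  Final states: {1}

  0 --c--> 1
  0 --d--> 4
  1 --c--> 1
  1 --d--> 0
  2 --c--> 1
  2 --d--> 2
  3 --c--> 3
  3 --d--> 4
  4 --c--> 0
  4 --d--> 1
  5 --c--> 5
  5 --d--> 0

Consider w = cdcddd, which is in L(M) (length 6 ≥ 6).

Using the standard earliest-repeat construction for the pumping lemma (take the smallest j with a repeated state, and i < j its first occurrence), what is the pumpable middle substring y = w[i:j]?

cd

Run of M on w = c d c d d d:
  step 0: 0  (start)
  step 1: 1  (read c: 0→1)
  step 2: 0  (read d: 1→0)   ← first repeat (0 seen earlier)
  step 3: 1  (read c: 0→1)
  step 4: 0  (read d: 1→0)
  step 5: 4  (read d: 0→4)
  step 6: 1  (read d: 4→1)

So i = 0, j = 2, giving x = w[0:0] = ε, y = w[0:2] = cd, z = w[2:6] = cddd.
Check: |xy| = 2 ≤ 6 and |y| = 2 ≥ 1. Reading y takes M from 0 back to 0, so every xyⁱz is accepted.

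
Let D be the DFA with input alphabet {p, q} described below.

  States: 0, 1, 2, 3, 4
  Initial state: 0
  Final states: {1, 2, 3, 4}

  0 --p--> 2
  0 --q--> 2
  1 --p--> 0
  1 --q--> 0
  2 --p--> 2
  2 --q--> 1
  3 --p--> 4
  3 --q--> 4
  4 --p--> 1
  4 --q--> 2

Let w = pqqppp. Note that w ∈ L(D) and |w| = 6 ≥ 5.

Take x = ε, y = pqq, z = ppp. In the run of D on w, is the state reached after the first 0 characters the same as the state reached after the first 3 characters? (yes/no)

yes

State sequence: 0 -p-> 2 -q-> 1 -q-> 0

After x (step 0): 0. After xy (step 3): 0.
They match, so y = pqq drives D around a cycle from 0 back to itself; pumping y any number of times keeps D in 0 before reading z, and xyⁱz ∈ L(D) for every i ≥ 0.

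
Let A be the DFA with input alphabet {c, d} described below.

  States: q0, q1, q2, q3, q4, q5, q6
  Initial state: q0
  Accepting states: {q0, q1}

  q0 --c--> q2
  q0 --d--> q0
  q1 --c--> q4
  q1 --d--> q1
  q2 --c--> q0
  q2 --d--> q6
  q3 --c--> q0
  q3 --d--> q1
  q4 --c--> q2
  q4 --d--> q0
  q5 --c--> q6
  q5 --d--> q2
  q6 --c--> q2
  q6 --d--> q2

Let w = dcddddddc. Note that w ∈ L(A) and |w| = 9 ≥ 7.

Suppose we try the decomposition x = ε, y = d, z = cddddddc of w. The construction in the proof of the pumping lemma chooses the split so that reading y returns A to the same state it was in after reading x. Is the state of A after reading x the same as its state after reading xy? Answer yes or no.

yes

Run of A on the first 1 characters of w = d:
  step 0: q0  (start)
  step 1: q0  (read d: q0→q0)

After x (step 0): q0. After xy (step 1): q0.
They match, so y = d drives A around a cycle from q0 back to itself; pumping y any number of times keeps A in q0 before reading z, and xyⁱz ∈ L(A) for every i ≥ 0.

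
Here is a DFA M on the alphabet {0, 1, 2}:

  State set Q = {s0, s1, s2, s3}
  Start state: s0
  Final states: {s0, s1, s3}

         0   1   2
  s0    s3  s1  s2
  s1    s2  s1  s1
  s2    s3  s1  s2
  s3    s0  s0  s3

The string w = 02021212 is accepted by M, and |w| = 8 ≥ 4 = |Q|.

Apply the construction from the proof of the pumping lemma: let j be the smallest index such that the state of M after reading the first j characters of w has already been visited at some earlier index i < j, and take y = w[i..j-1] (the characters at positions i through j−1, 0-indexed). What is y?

2

State sequence: s0 -0-> s3 -2-> s3 -0-> s0 -2-> s2 -1-> s1 -2-> s1 -1-> s1 -2-> s1
First repeat at step 2: s3 was already visited.

So i = 1, j = 2, giving x = w[0:1] = 0, y = w[1:2] = 2, z = w[2:8] = 021212.
Check: |xy| = 2 ≤ 4 and |y| = 1 ≥ 1. Reading y takes M from s3 back to s3, so every xyⁱz is accepted.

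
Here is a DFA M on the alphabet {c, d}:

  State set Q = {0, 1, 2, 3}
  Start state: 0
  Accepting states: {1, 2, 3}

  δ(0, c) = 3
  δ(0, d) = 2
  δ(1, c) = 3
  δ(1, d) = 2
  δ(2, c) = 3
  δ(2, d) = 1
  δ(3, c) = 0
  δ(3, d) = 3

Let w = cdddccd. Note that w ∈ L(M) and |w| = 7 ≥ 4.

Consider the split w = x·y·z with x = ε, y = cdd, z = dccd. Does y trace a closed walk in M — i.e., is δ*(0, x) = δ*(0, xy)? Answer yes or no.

no

State sequence: 0 -c-> 3 -d-> 3 -d-> 3

After x (step 0): 0. After xy (step 3): 3.
They differ (0 ≠ 3), so y is not a cycle from the state after x; this split is not the one the pumping-lemma construction produces, and pumping y need not keep the string in L(M).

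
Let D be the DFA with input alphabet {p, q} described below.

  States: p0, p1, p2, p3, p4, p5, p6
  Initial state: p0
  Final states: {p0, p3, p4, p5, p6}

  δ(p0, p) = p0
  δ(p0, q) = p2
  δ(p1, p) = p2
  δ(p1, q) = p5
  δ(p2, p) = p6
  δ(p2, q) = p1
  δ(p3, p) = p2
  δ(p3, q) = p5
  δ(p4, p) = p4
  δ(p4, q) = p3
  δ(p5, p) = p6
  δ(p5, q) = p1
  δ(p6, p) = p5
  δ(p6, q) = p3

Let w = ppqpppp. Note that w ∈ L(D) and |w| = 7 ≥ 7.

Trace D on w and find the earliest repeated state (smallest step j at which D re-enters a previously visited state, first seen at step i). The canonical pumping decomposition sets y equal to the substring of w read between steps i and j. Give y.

State sequence: p0 -p-> p0 -p-> p0 -q-> p2 -p-> p6 -p-> p5 -p-> p6 -p-> p5
First repeat at step 1: p0 was already visited.

So i = 0, j = 1, giving x = w[0:0] = ε, y = w[0:1] = p, z = w[1:7] = pqpppp.
Check: |xy| = 1 ≤ 7 and |y| = 1 ≥ 1. Reading y takes D from p0 back to p0, so every xyⁱz is accepted.

p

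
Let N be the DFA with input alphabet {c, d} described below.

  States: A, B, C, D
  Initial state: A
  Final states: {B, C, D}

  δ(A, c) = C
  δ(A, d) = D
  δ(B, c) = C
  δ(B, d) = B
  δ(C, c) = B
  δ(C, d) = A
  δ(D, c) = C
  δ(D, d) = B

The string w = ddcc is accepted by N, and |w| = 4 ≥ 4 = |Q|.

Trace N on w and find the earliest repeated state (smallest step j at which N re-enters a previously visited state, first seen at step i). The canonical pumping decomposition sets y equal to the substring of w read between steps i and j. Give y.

cc

Run of N on w = d d c c:
  step 0: A  (start)
  step 1: D  (read d: A→D)
  step 2: B  (read d: D→B)
  step 3: C  (read c: B→C)
  step 4: B  (read c: C→B)   ← first repeat (B seen earlier)

So i = 2, j = 4, giving x = w[0:2] = dd, y = w[2:4] = cc, z = w[4:4] = ε.
Check: |xy| = 4 ≤ 4 and |y| = 2 ≥ 1. Reading y takes N from B back to B, so every xyⁱz is accepted.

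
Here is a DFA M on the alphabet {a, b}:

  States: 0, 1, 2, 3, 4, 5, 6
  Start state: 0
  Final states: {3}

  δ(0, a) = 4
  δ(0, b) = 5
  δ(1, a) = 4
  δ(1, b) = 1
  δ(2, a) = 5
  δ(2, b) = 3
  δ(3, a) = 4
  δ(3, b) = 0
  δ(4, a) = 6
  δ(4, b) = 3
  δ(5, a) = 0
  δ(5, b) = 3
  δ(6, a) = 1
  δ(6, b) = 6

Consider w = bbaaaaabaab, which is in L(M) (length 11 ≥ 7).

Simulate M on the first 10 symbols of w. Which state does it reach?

State sequence: 0 -b-> 5 -b-> 3 -a-> 4 -a-> 6 -a-> 1 -a-> 4 -a-> 6 -b-> 6 -a-> 1 -a-> 4

After reading 10 characters, M is in state 4.

4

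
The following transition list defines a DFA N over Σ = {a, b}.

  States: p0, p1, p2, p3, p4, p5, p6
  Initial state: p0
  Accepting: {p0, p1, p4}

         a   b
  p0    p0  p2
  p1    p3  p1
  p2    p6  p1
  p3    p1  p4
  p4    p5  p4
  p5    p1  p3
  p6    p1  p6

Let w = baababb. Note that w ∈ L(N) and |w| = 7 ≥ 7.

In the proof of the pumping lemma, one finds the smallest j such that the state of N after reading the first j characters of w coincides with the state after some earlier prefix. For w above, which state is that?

p1

State sequence: p0 -b-> p2 -a-> p6 -a-> p1 -b-> p1 -a-> p3 -b-> p4 -b-> p4
First repeat at step 4: p1 was already visited.

The earliest repeat is at step j = 4: N is in p1, which it already visited at step i = 3.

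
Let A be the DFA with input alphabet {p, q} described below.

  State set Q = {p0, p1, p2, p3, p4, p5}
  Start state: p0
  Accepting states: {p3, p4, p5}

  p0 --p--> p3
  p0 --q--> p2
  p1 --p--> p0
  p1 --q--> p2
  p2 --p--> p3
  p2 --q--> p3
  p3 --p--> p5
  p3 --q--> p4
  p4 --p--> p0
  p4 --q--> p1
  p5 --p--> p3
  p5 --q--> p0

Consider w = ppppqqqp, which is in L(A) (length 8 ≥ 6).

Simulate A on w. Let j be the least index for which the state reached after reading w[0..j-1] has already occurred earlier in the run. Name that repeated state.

p3

Run of A on w = p p p p q q q p:
  step 0: p0  (start)
  step 1: p3  (read p: p0→p3)
  step 2: p5  (read p: p3→p5)
  step 3: p3  (read p: p5→p3)   ← first repeat (p3 seen earlier)
  step 4: p5  (read p: p3→p5)
  step 5: p0  (read q: p5→p0)
  step 6: p2  (read q: p0→p2)
  step 7: p3  (read q: p2→p3)
  step 8: p5  (read p: p3→p5)

The earliest repeat is at step j = 3: A is in p3, which it already visited at step i = 1.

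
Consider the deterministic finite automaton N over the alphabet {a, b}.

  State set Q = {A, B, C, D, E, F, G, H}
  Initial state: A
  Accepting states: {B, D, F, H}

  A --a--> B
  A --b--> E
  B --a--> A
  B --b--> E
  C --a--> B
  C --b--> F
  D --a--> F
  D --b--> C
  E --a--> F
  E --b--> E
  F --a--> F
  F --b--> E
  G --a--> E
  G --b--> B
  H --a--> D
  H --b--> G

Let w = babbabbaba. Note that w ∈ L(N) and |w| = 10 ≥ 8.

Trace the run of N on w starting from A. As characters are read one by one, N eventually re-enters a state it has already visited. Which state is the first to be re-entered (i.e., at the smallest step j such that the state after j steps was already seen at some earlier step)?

E

Run of N on w = b a b b a b b a b a:
  step 0: A  (start)
  step 1: E  (read b: A→E)
  step 2: F  (read a: E→F)
  step 3: E  (read b: F→E)   ← first repeat (E seen earlier)
  step 4: E  (read b: E→E)
  step 5: F  (read a: E→F)
  step 6: E  (read b: F→E)
  step 7: E  (read b: E→E)
  step 8: F  (read a: E→F)
  step 9: E  (read b: F→E)
  step 10: F  (read a: E→F)

The earliest repeat is at step j = 3: N is in E, which it already visited at step i = 1.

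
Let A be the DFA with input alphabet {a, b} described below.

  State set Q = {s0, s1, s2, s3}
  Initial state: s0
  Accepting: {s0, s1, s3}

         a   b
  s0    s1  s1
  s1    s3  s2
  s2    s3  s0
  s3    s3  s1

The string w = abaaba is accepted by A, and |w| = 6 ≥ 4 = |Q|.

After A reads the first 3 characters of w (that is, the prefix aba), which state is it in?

State sequence: s0 -a-> s1 -b-> s2 -a-> s3

After reading 3 characters, A is in state s3.
(This kind of state-tracing is the core of the pumping-lemma construction: with 4 states, pigeonhole forces a repeat within the first 4 steps.)

s3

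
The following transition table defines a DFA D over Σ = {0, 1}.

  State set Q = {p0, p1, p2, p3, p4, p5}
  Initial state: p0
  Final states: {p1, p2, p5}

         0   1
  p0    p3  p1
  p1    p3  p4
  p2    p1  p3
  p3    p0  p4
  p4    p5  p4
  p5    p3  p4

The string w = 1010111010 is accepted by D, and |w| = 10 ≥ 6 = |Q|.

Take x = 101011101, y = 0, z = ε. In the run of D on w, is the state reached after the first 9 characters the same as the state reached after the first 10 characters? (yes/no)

no

Run of D on the first 10 characters of w = 1 0 1 0 1 1 1 0 1 0:
  step 0: p0  (start)
  step 1: p1  (read 1: p0→p1)
  step 2: p3  (read 0: p1→p3)
  step 3: p4  (read 1: p3→p4)
  step 4: p5  (read 0: p4→p5)
  step 5: p4  (read 1: p5→p4)
  step 6: p4  (read 1: p4→p4)
  step 7: p4  (read 1: p4→p4)
  step 8: p5  (read 0: p4→p5)
  step 9: p4  (read 1: p5→p4)
  step 10: p5  (read 0: p4→p5)

After x (step 9): p4. After xy (step 10): p5.
They differ (p4 ≠ p5), so y is not a cycle from the state after x; this split is not the one the pumping-lemma construction produces, and pumping y need not keep the string in L(D).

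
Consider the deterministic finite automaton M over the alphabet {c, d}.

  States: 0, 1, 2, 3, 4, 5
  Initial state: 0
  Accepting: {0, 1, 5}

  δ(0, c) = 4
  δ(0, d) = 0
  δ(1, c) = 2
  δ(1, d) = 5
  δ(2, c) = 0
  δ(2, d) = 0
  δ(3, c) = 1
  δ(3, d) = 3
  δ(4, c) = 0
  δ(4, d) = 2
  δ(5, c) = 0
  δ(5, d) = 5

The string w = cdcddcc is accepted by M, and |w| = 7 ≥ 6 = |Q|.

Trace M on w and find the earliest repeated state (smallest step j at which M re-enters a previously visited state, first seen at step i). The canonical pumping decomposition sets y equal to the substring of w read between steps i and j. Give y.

cdc

State sequence: 0 -c-> 4 -d-> 2 -c-> 0 -d-> 0 -d-> 0 -c-> 4 -c-> 0
First repeat at step 3: 0 was already visited.

So i = 0, j = 3, giving x = w[0:0] = ε, y = w[0:3] = cdc, z = w[3:7] = ddcc.
Check: |xy| = 3 ≤ 6 and |y| = 3 ≥ 1. Reading y takes M from 0 back to 0, so every xyⁱz is accepted.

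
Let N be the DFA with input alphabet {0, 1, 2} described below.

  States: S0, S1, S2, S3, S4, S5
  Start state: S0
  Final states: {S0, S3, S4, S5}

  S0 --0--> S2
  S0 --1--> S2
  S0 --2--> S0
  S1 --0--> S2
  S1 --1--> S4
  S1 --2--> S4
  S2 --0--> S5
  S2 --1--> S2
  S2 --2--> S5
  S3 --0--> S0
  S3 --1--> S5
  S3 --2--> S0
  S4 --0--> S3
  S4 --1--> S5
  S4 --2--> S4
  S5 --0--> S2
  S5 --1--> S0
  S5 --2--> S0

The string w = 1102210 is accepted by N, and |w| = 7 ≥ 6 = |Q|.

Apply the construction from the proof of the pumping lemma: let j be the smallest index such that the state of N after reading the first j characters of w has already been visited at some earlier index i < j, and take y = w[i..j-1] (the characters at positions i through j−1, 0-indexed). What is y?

Run of N on w = 1 1 0 2 2 1 0:
  step 0: S0  (start)
  step 1: S2  (read 1: S0→S2)
  step 2: S2  (read 1: S2→S2)   ← first repeat (S2 seen earlier)
  step 3: S5  (read 0: S2→S5)
  step 4: S0  (read 2: S5→S0)
  step 5: S0  (read 2: S0→S0)
  step 6: S2  (read 1: S0→S2)
  step 7: S5  (read 0: S2→S5)

So i = 1, j = 2, giving x = w[0:1] = 1, y = w[1:2] = 1, z = w[2:7] = 02210.
Check: |xy| = 2 ≤ 6 and |y| = 1 ≥ 1. Reading y takes N from S2 back to S2, so every xyⁱz is accepted.

1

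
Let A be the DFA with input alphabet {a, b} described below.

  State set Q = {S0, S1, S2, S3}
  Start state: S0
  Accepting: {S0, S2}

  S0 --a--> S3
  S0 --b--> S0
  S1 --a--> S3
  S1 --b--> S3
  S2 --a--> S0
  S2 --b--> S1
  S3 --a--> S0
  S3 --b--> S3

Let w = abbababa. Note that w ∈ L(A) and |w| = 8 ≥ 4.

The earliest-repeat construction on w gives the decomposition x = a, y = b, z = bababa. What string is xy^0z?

xy⁰z = xz = a·bababa = abababa.
Reading y = b takes A from S3 back to S3, so after x the machine is still in S3, and z then leads to the accepting state S0. Hence abababa ∈ L(A).

abababa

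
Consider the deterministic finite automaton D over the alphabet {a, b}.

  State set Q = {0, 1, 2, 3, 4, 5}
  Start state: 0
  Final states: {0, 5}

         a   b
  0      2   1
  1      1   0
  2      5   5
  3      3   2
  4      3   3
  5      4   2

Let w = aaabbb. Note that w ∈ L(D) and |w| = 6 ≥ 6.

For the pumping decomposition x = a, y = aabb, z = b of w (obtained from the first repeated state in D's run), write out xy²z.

aaabbaabbb

xy^2z = a·aabb·aabb·b = aaabbaabbb.
Reading y = aabb takes D from 2 back to 2, so after x·y·y the machine is still in 2, and z then leads to the accepting state 5. Hence aaabbaabbb ∈ L(D).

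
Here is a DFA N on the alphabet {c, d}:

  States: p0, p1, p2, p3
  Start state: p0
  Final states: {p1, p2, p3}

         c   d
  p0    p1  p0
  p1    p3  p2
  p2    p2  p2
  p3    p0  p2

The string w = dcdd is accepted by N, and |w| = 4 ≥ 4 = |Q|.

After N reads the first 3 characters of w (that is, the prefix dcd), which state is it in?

Run of N on the first 3 characters of w = d c d:
  step 0: p0  (start)
  step 1: p0  (read d: p0→p0)
  step 2: p1  (read c: p0→p1)
  step 3: p2  (read d: p1→p2)

After reading 3 characters, N is in state p2.

p2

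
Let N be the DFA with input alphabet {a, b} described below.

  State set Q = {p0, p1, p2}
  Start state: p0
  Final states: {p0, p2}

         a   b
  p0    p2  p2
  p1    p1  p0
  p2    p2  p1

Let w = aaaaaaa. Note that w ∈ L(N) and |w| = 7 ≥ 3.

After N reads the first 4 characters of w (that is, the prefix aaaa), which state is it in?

Run of N on the first 4 characters of w = a a a a:
  step 0: p0  (start)
  step 1: p2  (read a: p0→p2)
  step 2: p2  (read a: p2→p2)
  step 3: p2  (read a: p2→p2)
  step 4: p2  (read a: p2→p2)

After reading 4 characters, N is in state p2.
(This kind of state-tracing is the core of the pumping-lemma construction: with 3 states, pigeonhole forces a repeat within the first 3 steps.)

p2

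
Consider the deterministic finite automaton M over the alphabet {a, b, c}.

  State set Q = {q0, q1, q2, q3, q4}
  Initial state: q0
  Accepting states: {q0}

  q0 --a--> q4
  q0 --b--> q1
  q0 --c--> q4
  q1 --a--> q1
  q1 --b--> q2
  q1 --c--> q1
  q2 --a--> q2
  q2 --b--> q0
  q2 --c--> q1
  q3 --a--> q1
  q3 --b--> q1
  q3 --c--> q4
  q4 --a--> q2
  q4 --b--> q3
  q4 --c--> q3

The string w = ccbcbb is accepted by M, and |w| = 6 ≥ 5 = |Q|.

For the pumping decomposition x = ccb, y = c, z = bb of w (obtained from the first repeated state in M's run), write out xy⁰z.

xy⁰z = xz = ccb·bb = ccbbb.
Reading y = c takes M from q1 back to q1, so after x the machine is still in q1, and z then leads to the accepting state q0. Hence ccbbb ∈ L(M).

ccbbb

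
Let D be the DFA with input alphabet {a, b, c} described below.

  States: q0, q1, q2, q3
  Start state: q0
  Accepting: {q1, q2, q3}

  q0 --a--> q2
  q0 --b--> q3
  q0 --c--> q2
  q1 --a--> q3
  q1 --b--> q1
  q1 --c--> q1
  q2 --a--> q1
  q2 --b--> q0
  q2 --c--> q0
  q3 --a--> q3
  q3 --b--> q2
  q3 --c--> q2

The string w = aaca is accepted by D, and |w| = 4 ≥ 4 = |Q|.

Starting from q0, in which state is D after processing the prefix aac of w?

q1

State sequence: q0 -a-> q2 -a-> q1 -c-> q1

After reading 3 characters, D is in state q1.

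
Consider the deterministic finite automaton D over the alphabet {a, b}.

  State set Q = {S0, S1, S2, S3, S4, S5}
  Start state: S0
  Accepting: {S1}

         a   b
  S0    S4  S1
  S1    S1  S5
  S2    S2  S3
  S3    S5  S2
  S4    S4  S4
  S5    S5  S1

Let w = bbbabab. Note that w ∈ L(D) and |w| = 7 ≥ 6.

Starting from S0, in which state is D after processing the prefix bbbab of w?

S5

State sequence: S0 -b-> S1 -b-> S5 -b-> S1 -a-> S1 -b-> S5

After reading 5 characters, D is in state S5.
(This kind of state-tracing is the core of the pumping-lemma construction: with 6 states, pigeonhole forces a repeat within the first 6 steps.)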